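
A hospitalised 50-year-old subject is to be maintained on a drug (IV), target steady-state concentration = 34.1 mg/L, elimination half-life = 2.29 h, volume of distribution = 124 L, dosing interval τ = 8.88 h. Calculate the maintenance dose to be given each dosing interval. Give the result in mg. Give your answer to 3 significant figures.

11400 mg

k = ln2 / t½ = 0.693147 / 2.29 = 0.3027 h⁻¹
CL = k × Vd = 0.3027 × 124 = 37.53 L/h
At steady state, Dose/τ = Css × CL.
Dose = Css × CL × τ = 34.1 × 37.53 × 8.88 = 11360 mg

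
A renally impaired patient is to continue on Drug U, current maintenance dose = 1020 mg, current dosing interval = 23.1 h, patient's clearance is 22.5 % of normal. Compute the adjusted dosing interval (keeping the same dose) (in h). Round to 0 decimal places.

103 h

To keep the same average steady-state level, dosing rate must scale with clearance.
CL ratio = 22.5 / 100 = 0.2250
New interval (same dose) = 23.1 / 0.2250 = 102.7 h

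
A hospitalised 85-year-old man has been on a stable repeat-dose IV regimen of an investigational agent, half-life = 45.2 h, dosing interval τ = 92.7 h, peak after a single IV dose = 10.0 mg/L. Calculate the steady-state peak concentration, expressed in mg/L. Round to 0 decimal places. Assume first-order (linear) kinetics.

k = ln2 / t½ = 0.693147 / 45.2 = 0.01534 h⁻¹
e^(−kτ) = e^(−0.01534 × 92.7) = 0.2412
Accumulation ratio R = 1 / (1 − e^(−kτ)) = 1 / (1 − 0.2412) = 1.318
Steady-state peak = C₀ × R = 10.0 × 1.318 = 13.18 mg/L

13 mg/L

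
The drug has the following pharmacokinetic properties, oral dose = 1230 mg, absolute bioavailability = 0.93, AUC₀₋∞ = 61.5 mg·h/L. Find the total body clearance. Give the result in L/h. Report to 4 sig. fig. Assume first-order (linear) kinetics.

18.60 L/h

CL = F·Dose / AUC = 0.93 × 1230 / 61.5 = 18.60 L/h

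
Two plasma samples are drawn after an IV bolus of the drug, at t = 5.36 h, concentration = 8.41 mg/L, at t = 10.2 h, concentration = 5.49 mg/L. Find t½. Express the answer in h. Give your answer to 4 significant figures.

7.866 h

k = ln(C₁/C₂) / (t₂ − t₁) = ln(8.41/5.49) / (10.2 − 5.36)
  = 0.4265 / 4.840 = 0.08812 h⁻¹
t½ = ln2 / k = 0.693147 / 0.08812 = 7.866 h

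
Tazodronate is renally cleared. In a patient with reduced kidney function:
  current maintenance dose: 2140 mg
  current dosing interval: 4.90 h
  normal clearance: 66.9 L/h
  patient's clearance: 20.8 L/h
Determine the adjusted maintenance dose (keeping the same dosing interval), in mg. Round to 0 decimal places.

To keep the same average steady-state level, dosing rate must scale with clearance.
CL ratio = 20.8 / 66.9 = 0.3109
New dose (same interval) = 2140 × 0.3109 = 665.3 mg

665 mg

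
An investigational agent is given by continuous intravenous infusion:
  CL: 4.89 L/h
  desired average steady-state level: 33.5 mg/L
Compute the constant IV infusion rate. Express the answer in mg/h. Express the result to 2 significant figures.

At steady state, infusion rate R₀ = Css × CL = 33.5 × 4.890 = 163.8 mg/h

160 mg/h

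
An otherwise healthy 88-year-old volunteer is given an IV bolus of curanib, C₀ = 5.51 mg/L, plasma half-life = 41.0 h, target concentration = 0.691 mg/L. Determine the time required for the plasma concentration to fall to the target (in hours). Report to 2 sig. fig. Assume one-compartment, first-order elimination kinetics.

120 h

k = ln2 / t½ = 0.693147 / 41.0 = 0.01691 h⁻¹
t = ln(C₀ / C) / k = ln(5.510 / 0.691) / 0.01691
  = ln(7.974) / 0.01691 = 2.076 / 0.01691 = 122.8 h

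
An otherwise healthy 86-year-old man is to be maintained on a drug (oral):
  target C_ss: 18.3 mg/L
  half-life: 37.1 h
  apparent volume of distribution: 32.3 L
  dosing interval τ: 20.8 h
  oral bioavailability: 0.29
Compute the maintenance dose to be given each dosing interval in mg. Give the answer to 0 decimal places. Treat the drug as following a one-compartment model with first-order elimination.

k = ln2 / t½ = 0.693147 / 37.1 = 0.01868 h⁻¹
CL = k × Vd = 0.01868 × 32.3 = 0.6034 L/h
At steady state, F × (Dose/τ) = Css × CL.
Dose = Css × CL × τ / F = 18.3 × 0.6034 × 20.8 / 0.29 = 792.0 mg

792 mg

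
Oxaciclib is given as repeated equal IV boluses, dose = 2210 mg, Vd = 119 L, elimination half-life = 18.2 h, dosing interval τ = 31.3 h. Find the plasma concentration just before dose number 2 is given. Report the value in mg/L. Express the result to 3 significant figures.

C₀ per dose = Dose / Vd = 2210 / 119 = 18.57 mg/L
k = ln2 / t½ = 0.693147 / 18.2 = 0.03809 h⁻¹
Fraction remaining after one interval: r = e^(−kτ) = e^(−0.03809 × 31.3) = 0.3035
Before dose 2, 1 dose has been given (aged 1τ).
C_trough = C₀ × r = 18.57 × 0.3035 = 5.636 mg/L

5.64 mg/L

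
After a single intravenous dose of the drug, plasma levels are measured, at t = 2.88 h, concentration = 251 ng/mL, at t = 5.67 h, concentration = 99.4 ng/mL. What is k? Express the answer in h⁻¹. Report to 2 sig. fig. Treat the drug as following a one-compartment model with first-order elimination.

0.33 h⁻¹

k = ln(C₁/C₂) / (t₂ − t₁) = ln(251/99.4) / (5.67 − 2.88)
  = 0.9263 / 2.790 = 0.3320 h⁻¹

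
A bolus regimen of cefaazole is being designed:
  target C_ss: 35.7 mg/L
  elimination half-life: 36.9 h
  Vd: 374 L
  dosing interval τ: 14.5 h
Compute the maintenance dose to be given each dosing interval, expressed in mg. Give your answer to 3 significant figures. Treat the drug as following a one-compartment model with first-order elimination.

3640 mg

k = ln2 / t½ = 0.693147 / 36.9 = 0.01878 h⁻¹
CL = k × Vd = 0.01878 × 374 = 7.024 L/h
At steady state, Dose/τ = Css × CL.
Dose = Css × CL × τ = 35.7 × 7.024 × 14.5 = 3636 mg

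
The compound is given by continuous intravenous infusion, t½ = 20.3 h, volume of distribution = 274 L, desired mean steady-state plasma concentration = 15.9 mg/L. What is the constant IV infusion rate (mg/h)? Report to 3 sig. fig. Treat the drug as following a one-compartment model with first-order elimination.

149 mg/h

k = ln2 / t½ = 0.693147 / 20.3 = 0.03415 h⁻¹
CL = k × Vd = 0.03415 × 274 = 9.357 L/h
At steady state, infusion rate R₀ = Css × CL = 15.9 × 9.357 = 148.8 mg/h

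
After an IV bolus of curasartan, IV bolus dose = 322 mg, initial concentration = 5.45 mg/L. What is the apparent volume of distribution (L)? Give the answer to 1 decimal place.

Vd = Dose / C₀ = 322.0 / 5.45 = 59.08 L

59.1 L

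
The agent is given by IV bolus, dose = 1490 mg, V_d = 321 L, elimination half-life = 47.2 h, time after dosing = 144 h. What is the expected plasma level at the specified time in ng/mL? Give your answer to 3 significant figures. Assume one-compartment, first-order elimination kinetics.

560 ng/mL

C₀ = Dose / Vd = 1490 / 321 = 4.642 mg/L
k = ln2 / t½ = 0.693147 / 47.2 = 0.01469 h⁻¹
C = C₀ · e^(−k·t) = 4.642 × e^(−0.01469 × 144)
  = 4.642 × 0.1206 = 0.5598 mg/L
Convert: 0.5598 mg/L × 1000 = 559.8 ng/mL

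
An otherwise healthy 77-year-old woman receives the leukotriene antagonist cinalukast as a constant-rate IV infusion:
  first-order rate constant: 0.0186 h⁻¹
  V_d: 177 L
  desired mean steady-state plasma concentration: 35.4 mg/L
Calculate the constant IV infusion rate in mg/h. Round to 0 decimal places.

CL = k × Vd = 0.01860 × 177 = 3.292 L/h
At steady state, infusion rate R₀ = Css × CL = 35.4 × 3.292 = 116.5 mg/h

117 mg/h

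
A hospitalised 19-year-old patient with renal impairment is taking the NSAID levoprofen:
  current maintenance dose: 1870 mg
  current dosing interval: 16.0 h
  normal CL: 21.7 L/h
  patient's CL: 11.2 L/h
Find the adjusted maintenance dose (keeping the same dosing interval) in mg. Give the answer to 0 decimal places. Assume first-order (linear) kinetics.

965 mg

To keep the same average steady-state level, dosing rate must scale with clearance.
CL ratio = 11.2 / 21.7 = 0.5161
New dose (same interval) = 1870 × 0.5161 = 965.1 mg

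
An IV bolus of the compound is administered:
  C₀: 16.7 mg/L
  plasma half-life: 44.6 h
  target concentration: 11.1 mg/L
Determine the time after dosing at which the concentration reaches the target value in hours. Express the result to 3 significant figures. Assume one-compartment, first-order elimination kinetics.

26.3 h

k = ln2 / t½ = 0.693147 / 44.6 = 0.01554 h⁻¹
t = ln(C₀ / C) / k = ln(16.70 / 11.1) / 0.01554
  = ln(1.505) / 0.01554 = 0.4088 / 0.01554 = 26.31 h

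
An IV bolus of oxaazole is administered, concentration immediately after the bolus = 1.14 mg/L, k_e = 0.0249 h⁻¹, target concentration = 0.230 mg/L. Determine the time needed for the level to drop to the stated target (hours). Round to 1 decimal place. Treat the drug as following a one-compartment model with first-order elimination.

64.3 h

t = ln(C₀ / C) / k = ln(1.140 / 0.230) / 0.02490
  = ln(4.957) / 0.02490 = 1.601 / 0.02490 = 64.30 h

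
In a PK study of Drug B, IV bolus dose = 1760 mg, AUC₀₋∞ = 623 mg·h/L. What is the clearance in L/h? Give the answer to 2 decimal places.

2.83 L/h

CL = Dose / AUC = 1760 / 623 = 2.825 L/h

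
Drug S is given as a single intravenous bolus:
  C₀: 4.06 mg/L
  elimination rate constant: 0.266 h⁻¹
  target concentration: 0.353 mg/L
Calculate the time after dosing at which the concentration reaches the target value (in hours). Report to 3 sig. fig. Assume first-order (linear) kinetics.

t = ln(C₀ / C) / k = ln(4.060 / 0.353) / 0.2660
  = ln(11.50) / 0.2660 = 2.442 / 0.2660 = 9.180 h

9.18 h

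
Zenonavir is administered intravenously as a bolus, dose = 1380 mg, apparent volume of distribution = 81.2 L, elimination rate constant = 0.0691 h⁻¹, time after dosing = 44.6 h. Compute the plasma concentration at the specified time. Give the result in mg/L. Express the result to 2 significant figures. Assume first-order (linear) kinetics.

0.78 mg/L

C₀ = Dose / Vd = 1380 / 81.2 = 17.00 mg/L
C = C₀ · e^(−k·t) = 17.00 × e^(−0.06910 × 44.6)
  = 17.00 × 0.04587 = 0.7798 mg/L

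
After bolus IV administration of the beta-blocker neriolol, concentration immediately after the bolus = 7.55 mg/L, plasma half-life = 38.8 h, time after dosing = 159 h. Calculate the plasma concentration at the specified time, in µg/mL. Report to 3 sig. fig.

k = ln2 / t½ = 0.693147 / 38.8 = 0.01786 h⁻¹
C = C₀ · e^(−k·t) = 7.550 × e^(−0.01786 × 159)
  = 7.550 × 0.05844 = 0.4412 mg/L
(0.4412 mg/L = 0.4412 µg/mL)

0.441 µg/mL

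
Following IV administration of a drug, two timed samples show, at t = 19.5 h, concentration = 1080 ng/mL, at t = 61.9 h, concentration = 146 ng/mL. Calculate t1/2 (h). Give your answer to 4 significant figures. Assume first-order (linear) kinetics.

k = ln(C₁/C₂) / (t₂ − t₁) = ln(1080/146) / (61.9 − 19.5)
  = 2.001 / 42.40 = 0.04719 h⁻¹
t½ = ln2 / k = 0.693147 / 0.04719 = 14.69 h

14.69 h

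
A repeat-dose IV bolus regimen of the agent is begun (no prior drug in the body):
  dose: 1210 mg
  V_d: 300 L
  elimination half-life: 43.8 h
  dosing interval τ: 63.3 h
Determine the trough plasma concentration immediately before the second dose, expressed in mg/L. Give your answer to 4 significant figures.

C₀ per dose = Dose / Vd = 1210 / 300 = 4.033 mg/L
k = ln2 / t½ = 0.693147 / 43.8 = 0.01583 h⁻¹
Fraction remaining after one interval: r = e^(−kτ) = e^(−0.01583 × 63.3) = 0.3671
Before dose 2, 1 dose has been given (aged 1τ).
C_trough = C₀ × r = 4.033 × 0.3671 = 1.481 mg/L

1.481 mg/L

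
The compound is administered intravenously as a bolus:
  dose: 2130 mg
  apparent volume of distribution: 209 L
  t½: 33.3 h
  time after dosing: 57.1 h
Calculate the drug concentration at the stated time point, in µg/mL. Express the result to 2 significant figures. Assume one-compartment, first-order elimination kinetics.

3.1 µg/mL

C₀ = Dose / Vd = 2130 / 209 = 10.19 mg/L
k = ln2 / t½ = 0.693147 / 33.3 = 0.02082 h⁻¹
C = C₀ · e^(−k·t) = 10.19 × e^(−0.02082 × 57.1)
  = 10.19 × 0.3046 = 3.104 mg/L
(3.104 mg/L = 3.104 µg/mL)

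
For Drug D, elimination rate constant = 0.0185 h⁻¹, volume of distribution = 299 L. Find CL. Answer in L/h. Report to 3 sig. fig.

CL = k × Vd = 0.0185 × 299 = 5.532 L/h

5.53 L/h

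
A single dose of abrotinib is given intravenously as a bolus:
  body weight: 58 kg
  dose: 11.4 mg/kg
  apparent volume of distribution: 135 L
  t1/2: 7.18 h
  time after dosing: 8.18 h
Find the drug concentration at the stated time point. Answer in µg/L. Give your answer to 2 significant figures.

2200 µg/L

Total dose = 11.4 × 58 = 661.2 mg
C₀ = Dose / Vd = 661.2 / 135 = 4.898 mg/L
k = ln2 / t½ = 0.693147 / 7.18 = 0.09654 h⁻¹
C = C₀ · e^(−k·t) = 4.898 × e^(−0.09654 × 8.18)
  = 4.898 × 0.4540 = 2.224 mg/L
Convert: 2.224 mg/L × 1000 = 2224 µg/L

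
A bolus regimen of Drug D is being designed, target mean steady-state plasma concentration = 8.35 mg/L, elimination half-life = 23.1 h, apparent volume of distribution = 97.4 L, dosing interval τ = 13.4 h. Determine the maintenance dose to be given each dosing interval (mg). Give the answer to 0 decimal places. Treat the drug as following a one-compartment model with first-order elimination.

327 mg

k = ln2 / t½ = 0.693147 / 23.1 = 0.03001 h⁻¹
CL = k × Vd = 0.03001 × 97.4 = 2.923 L/h
At steady state, Dose/τ = Css × CL.
Dose = Css × CL × τ = 8.35 × 2.923 × 13.4 = 327.1 mg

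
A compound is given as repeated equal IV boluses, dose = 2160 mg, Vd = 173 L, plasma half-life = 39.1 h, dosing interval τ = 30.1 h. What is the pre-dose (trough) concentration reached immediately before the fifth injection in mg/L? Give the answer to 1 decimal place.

15.6 mg/L

C₀ per dose = Dose / Vd = 2160 / 173 = 12.49 mg/L
k = ln2 / t½ = 0.693147 / 39.1 = 0.01773 h⁻¹
Fraction remaining after one interval: r = e^(−kτ) = e^(−0.01773 × 30.1) = 0.5864
Before dose 5, 4 doses have been given (aged 1τ, 2τ, 3τ, 4τ).
C_trough = C₀ × (r + r² + … + r^4) = C₀ × r(1−r^4)/(1−r)
        = 12.49 × 0.5864 × (1 − 0.1182) / (1 − 0.5864) = 15.62 mg/L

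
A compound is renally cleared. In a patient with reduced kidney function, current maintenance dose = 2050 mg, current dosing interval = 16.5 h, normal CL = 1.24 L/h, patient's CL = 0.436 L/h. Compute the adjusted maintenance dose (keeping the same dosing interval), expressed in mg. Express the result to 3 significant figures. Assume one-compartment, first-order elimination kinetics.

721 mg

To keep the same average steady-state level, dosing rate must scale with clearance.
CL ratio = 0.436 / 1.24 = 0.3516
New dose (same interval) = 2050 × 0.3516 = 720.8 mg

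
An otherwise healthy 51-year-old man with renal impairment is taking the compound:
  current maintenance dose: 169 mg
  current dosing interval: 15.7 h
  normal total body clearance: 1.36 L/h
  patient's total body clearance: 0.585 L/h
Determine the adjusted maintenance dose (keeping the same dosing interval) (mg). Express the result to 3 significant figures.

72.7 mg

To keep the same average steady-state level, dosing rate must scale with clearance.
CL ratio = 0.585 / 1.36 = 0.4301
New dose (same interval) = 169 × 0.4301 = 72.69 mg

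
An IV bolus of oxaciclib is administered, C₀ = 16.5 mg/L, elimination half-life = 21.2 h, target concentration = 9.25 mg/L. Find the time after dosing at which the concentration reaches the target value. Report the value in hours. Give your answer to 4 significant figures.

k = ln2 / t½ = 0.693147 / 21.2 = 0.03270 h⁻¹
t = ln(C₀ / C) / k = ln(16.50 / 9.25) / 0.03270
  = ln(1.784) / 0.03270 = 0.5789 / 0.03270 = 17.70 h

17.70 h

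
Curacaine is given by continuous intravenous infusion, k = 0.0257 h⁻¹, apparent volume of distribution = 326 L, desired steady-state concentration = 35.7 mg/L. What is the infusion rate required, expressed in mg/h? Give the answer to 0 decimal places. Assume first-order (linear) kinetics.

299 mg/h

CL = k × Vd = 0.02570 × 326 = 8.378 L/h
At steady state, infusion rate R₀ = Css × CL = 35.7 × 8.378 = 299.1 mg/h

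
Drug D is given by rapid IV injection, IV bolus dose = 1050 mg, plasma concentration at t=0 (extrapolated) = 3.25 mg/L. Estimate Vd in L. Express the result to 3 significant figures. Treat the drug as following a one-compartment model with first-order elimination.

Vd = Dose / C₀ = 1050 / 3.25 = 323.1 L

323 L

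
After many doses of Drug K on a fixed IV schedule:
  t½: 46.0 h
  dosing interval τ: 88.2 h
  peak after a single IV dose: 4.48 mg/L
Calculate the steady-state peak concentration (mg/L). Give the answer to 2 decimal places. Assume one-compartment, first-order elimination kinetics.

6.09 mg/L

k = ln2 / t½ = 0.693147 / 46.0 = 0.01507 h⁻¹
e^(−kτ) = e^(−0.01507 × 88.2) = 0.2647
Accumulation ratio R = 1 / (1 − e^(−kτ)) = 1 / (1 − 0.2647) = 1.360
Steady-state peak = C₀ × R = 4.48 × 1.360 = 6.093 mg/L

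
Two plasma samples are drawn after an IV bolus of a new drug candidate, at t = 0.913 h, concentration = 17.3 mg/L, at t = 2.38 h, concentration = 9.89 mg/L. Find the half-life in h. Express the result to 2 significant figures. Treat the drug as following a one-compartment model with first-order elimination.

1.8 h

k = ln(C₁/C₂) / (t₂ − t₁) = ln(17.3/9.89) / (2.38 − 0.913)
  = 0.5592 / 1.467 = 0.3812 h⁻¹
t½ = ln2 / k = 0.693147 / 0.3812 = 1.818 h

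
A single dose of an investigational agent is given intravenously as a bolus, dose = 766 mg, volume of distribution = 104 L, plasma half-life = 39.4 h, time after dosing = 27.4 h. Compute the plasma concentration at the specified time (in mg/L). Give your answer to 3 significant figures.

4.55 mg/L

C₀ = Dose / Vd = 766.0 / 104 = 7.365 mg/L
k = ln2 / t½ = 0.693147 / 39.4 = 0.01759 h⁻¹
C = C₀ · e^(−k·t) = 7.365 × e^(−0.01759 × 27.4)
  = 7.365 × 0.6176 = 4.549 mg/L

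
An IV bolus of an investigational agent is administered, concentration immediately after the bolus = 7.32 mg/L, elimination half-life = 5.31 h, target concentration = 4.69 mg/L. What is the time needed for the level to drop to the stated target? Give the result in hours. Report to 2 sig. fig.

k = ln2 / t½ = 0.693147 / 5.31 = 0.1305 h⁻¹
t = ln(C₀ / C) / k = ln(7.320 / 4.69) / 0.1305
  = ln(1.561) / 0.1305 = 0.4453 / 0.1305 = 3.412 h

3.4 h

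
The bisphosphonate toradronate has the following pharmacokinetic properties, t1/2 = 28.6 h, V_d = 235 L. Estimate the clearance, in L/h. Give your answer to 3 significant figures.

k = ln2 / t½ = 0.693147 / 28.6 = 0.02424 h⁻¹
CL = k × Vd = 0.02424 × 235 = 5.696 L/h

5.70 L/h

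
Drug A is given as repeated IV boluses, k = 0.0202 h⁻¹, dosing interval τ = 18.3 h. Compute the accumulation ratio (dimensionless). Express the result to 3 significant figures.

3.24

e^(−kτ) = e^(−0.02020 × 18.3) = 0.6910
Accumulation ratio R = 1 / (1 − e^(−kτ)) = 1 / (1 − 0.6910) = 3.236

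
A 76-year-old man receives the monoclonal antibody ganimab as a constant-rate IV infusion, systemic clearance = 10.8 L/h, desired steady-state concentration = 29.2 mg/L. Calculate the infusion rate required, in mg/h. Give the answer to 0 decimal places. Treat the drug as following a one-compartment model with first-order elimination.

315 mg/h

At steady state, infusion rate R₀ = Css × CL = 29.2 × 10.80 = 315.4 mg/h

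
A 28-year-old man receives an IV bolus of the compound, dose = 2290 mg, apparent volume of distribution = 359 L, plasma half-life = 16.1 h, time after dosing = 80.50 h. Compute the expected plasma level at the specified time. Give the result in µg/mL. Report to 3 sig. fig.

0.199 µg/mL

C₀ = Dose / Vd = 2290 / 359 = 6.379 mg/L
k = ln2 / t½ = 0.693147 / 16.1 = 0.04305 h⁻¹
t / t½ = 80.50 / 16.1 = 5 half-lives
C = C₀ × (1/2)^5 = 6.379 × 0.03125 = 0.1993 mg/L
(0.1993 mg/L = 0.1993 µg/mL)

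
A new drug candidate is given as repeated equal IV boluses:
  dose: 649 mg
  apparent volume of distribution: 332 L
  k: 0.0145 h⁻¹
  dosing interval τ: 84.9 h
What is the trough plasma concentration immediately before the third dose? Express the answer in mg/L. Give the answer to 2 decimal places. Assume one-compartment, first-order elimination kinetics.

C₀ per dose = Dose / Vd = 649 / 332 = 1.955 mg/L
Fraction remaining after one interval: r = e^(−kτ) = e^(−0.01450 × 84.9) = 0.2920
Before dose 3, 2 doses have been given (aged 1τ, 2τ).
C_trough = C₀ × (r + r²) = 1.955 × (0.2920 + 0.08526) = 0.7375 mg/L

0.74 mg/L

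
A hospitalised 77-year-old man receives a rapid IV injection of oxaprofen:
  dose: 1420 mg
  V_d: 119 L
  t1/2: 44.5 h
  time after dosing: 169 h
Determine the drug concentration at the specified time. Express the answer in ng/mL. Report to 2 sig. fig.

C₀ = Dose / Vd = 1420 / 119 = 11.93 mg/L
k = ln2 / t½ = 0.693147 / 44.5 = 0.01558 h⁻¹
C = C₀ · e^(−k·t) = 11.93 × e^(−0.01558 × 169)
  = 11.93 × 0.07186 = 0.8573 mg/L
Convert: 0.8573 mg/L × 1000 = 857.3 ng/mL

860 ng/mL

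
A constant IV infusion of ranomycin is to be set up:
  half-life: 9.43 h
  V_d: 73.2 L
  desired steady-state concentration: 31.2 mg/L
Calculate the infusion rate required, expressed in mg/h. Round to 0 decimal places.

168 mg/h

k = ln2 / t½ = 0.693147 / 9.43 = 0.07350 h⁻¹
CL = k × Vd = 0.07350 × 73.2 = 5.380 L/h
At steady state, infusion rate R₀ = Css × CL = 31.2 × 5.380 = 167.9 mg/h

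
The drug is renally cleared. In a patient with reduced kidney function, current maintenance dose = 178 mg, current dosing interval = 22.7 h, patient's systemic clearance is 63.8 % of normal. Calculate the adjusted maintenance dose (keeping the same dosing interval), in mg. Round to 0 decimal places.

To keep the same average steady-state level, dosing rate must scale with clearance.
CL ratio = 63.8 / 100 = 0.6380
New dose (same interval) = 178 × 0.6380 = 113.6 mg

114 mg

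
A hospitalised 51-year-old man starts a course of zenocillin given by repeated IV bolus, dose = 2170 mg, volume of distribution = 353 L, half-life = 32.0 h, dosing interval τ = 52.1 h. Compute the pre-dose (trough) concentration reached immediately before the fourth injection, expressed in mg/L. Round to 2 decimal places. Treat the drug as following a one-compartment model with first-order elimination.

2.84 mg/L

C₀ per dose = Dose / Vd = 2170 / 353 = 6.147 mg/L
k = ln2 / t½ = 0.693147 / 32.0 = 0.02166 h⁻¹
Fraction remaining after one interval: r = e^(−kτ) = e^(−0.02166 × 52.1) = 0.3235
Before dose 4, 3 doses have been given (aged 1τ, 2τ, 3τ).
C_trough = C₀ × (r + r² + … + r^3) = C₀ × r(1−r^3)/(1−r)
        = 6.147 × 0.3235 × (1 − 0.03386) / (1 − 0.3235) = 2.840 mg/L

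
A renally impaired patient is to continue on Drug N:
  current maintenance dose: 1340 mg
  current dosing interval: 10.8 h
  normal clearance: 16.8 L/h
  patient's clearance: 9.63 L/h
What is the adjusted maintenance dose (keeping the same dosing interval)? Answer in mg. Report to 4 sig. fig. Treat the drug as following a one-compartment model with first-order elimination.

To keep the same average steady-state level, dosing rate must scale with clearance.
CL ratio = 9.63 / 16.8 = 0.5732
New dose (same interval) = 1340 × 0.5732 = 768.1 mg

768.1 mg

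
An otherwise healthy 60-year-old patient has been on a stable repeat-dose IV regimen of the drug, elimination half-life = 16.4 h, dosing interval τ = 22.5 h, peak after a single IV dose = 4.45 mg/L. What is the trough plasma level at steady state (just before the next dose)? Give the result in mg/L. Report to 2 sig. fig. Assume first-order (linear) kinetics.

k = ln2 / t½ = 0.693147 / 16.4 = 0.04227 h⁻¹
e^(−kτ) = e^(−0.04227 × 22.5) = 0.3863
Accumulation ratio R = 1 / (1 − e^(−kτ)) = 1 / (1 − 0.3863) = 1.629
Steady-state trough = C₀ × R × e^(−kτ) = 4.45 × 1.629 × 0.3863 = 2.800 mg/L

2.8 mg/L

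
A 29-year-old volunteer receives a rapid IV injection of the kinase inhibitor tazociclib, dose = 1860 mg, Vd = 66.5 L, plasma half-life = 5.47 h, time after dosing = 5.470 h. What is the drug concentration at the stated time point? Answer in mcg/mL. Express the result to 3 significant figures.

14.0 mcg/mL

C₀ = Dose / Vd = 1860 / 66.5 = 27.97 mg/L
k = ln2 / t½ = 0.693147 / 5.47 = 0.1267 h⁻¹
t / t½ = 5.470 / 5.47 = 1 half-lives
C = C₀ × (1/2)^1 = 27.97 × 0.5000 = 13.99 mg/L
(13.99 mg/L = 13.99 mcg/mL)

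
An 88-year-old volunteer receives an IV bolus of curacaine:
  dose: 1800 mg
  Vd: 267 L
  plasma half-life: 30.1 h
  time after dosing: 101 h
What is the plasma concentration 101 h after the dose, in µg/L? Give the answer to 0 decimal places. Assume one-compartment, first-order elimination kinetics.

C₀ = Dose / Vd = 1800 / 267 = 6.742 mg/L
k = ln2 / t½ = 0.693147 / 30.1 = 0.02303 h⁻¹
C = C₀ · e^(−k·t) = 6.742 × e^(−0.02303 × 101)
  = 6.742 × 0.09768 = 0.6586 mg/L
Convert: 0.6586 mg/L × 1000 = 658.6 µg/L

659 µg/L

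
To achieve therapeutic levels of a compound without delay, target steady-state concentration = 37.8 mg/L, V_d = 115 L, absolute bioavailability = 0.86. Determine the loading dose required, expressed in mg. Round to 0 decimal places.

LD = Css × Vd / F = 37.8 × 115 / 0.86 = 5055 mg

5055 mg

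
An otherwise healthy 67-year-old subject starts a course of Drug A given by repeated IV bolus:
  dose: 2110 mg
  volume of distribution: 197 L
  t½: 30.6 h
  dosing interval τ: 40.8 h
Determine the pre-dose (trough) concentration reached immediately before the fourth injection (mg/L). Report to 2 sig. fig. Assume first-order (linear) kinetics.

6.6 mg/L

C₀ per dose = Dose / Vd = 2110 / 197 = 10.71 mg/L
k = ln2 / t½ = 0.693147 / 30.6 = 0.02265 h⁻¹
Fraction remaining after one interval: r = e^(−kτ) = e^(−0.02265 × 40.8) = 0.3969
Before dose 4, 3 doses have been given (aged 1τ, 2τ, 3τ).
C_trough = C₀ × (r + r² + … + r^3) = C₀ × r(1−r^3)/(1−r)
        = 10.71 × 0.3969 × (1 − 0.06252) / (1 − 0.3969) = 6.608 mg/L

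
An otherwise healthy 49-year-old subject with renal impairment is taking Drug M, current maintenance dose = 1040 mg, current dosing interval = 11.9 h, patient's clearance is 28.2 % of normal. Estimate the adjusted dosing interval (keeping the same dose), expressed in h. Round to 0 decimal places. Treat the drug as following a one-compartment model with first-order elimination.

42 h

To keep the same average steady-state level, dosing rate must scale with clearance.
CL ratio = 28.2 / 100 = 0.2820
New interval (same dose) = 11.9 / 0.2820 = 42.20 h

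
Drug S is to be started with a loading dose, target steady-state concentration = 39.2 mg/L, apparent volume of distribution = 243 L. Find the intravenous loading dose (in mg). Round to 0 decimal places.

LD = Css × Vd = 39.2 × 243 = 9526 mg

9526 mg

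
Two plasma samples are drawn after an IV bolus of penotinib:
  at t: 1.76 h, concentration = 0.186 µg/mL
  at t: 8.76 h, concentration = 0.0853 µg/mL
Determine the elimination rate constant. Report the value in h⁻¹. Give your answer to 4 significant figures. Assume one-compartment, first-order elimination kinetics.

k = ln(C₁/C₂) / (t₂ − t₁) = ln(0.186/0.0853) / (8.76 − 1.76)
  = 0.7796 / 7.000 = 0.1114 h⁻¹

0.1114 h⁻¹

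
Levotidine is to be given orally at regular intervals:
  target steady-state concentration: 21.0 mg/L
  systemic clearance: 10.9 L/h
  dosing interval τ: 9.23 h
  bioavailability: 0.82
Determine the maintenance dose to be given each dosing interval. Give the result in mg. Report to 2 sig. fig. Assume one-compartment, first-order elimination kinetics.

At steady state, F × (Dose/τ) = Css × CL.
Dose = Css × CL × τ / F = 21.0 × 10.90 × 9.23 / 0.82 = 2577 mg

2600 mg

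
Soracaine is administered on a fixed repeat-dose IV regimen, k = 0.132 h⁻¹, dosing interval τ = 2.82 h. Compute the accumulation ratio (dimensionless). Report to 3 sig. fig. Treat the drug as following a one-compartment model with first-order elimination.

3.22

e^(−kτ) = e^(−0.1320 × 2.82) = 0.6892
Accumulation ratio R = 1 / (1 − e^(−kτ)) = 1 / (1 − 0.6892) = 3.218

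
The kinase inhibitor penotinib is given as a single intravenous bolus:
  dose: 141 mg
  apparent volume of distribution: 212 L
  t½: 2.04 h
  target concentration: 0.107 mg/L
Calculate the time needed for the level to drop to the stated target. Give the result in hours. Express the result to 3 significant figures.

C₀ = Dose / Vd = 141.0 / 212 = 0.6651 mg/L
k = ln2 / t½ = 0.693147 / 2.04 = 0.3398 h⁻¹
t = ln(C₀ / C) / k = ln(0.6651 / 0.107) / 0.3398
  = ln(6.216) / 0.3398 = 1.827 / 0.3398 = 5.377 h

5.38 h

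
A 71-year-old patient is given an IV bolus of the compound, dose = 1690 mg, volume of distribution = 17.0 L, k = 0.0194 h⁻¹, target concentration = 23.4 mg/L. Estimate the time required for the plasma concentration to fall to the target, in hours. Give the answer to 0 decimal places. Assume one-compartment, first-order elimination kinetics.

75 h

C₀ = Dose / Vd = 1690 / 17.0 = 99.41 mg/L
t = ln(C₀ / C) / k = ln(99.41 / 23.4) / 0.01940
  = ln(4.248) / 0.01940 = 1.446 / 0.01940 = 74.54 h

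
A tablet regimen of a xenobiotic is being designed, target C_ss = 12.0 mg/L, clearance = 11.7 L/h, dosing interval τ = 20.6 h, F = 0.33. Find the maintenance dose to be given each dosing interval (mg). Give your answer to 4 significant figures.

8764 mg

At steady state, F × (Dose/τ) = Css × CL.
Dose = Css × CL × τ / F = 12.0 × 11.70 × 20.6 / 0.33 = 8764 mg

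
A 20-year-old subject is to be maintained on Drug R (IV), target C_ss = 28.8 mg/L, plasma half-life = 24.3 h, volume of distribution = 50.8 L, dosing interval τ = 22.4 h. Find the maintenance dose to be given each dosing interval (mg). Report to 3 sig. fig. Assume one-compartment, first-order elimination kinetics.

k = ln2 / t½ = 0.693147 / 24.3 = 0.02852 h⁻¹
CL = k × Vd = 0.02852 × 50.8 = 1.449 L/h
At steady state, Dose/τ = Css × CL.
Dose = Css × CL × τ = 28.8 × 1.449 × 22.4 = 934.8 mg

935 mg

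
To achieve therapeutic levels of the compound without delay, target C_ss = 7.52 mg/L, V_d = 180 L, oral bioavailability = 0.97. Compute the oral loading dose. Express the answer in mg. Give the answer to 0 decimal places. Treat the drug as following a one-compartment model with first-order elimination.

1395 mg

LD = Css × Vd / F = 7.52 × 180 / 0.97 = 1395 mg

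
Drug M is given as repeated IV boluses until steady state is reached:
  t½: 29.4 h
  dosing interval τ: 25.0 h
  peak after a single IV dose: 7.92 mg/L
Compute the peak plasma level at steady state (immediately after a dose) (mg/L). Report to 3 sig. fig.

k = ln2 / t½ = 0.693147 / 29.4 = 0.02358 h⁻¹
e^(−kτ) = e^(−0.02358 × 25.0) = 0.5546
Accumulation ratio R = 1 / (1 − e^(−kτ)) = 1 / (1 − 0.5546) = 2.245
Steady-state peak = C₀ × R = 7.92 × 2.245 = 17.78 mg/L

17.8 mg/L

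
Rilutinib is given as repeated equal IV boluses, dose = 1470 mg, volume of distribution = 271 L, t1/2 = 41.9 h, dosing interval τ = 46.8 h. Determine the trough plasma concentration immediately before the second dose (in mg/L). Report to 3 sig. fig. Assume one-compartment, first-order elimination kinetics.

2.50 mg/L

C₀ per dose = Dose / Vd = 1470 / 271 = 5.424 mg/L
k = ln2 / t½ = 0.693147 / 41.9 = 0.01654 h⁻¹
Fraction remaining after one interval: r = e^(−kτ) = e^(−0.01654 × 46.8) = 0.4611
Before dose 2, 1 dose has been given (aged 1τ).
C_trough = C₀ × r = 5.424 × 0.4611 = 2.501 mg/L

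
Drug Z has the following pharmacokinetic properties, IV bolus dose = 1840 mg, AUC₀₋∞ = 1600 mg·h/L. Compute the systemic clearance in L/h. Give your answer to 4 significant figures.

CL = Dose / AUC = 1840 / 1600 = 1.150 L/h

1.150 L/h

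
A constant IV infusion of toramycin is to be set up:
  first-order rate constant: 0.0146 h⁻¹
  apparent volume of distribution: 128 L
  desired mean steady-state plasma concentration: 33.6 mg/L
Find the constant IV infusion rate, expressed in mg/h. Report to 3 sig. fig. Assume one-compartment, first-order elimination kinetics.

62.8 mg/h

CL = k × Vd = 0.01460 × 128 = 1.869 L/h
At steady state, infusion rate R₀ = Css × CL = 33.6 × 1.869 = 62.80 mg/h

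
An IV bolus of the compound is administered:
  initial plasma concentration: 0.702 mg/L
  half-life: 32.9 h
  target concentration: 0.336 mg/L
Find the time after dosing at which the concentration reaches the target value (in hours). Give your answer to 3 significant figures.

35.0 h

k = ln2 / t½ = 0.693147 / 32.9 = 0.02107 h⁻¹
t = ln(C₀ / C) / k = ln(0.7020 / 0.336) / 0.02107
  = ln(2.089) / 0.02107 = 0.7367 / 0.02107 = 34.96 h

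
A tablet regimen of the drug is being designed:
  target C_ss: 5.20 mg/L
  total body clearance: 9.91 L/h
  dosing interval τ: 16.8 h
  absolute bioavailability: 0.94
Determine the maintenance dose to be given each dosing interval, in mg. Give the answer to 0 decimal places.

At steady state, F × (Dose/τ) = Css × CL.
Dose = Css × CL × τ / F = 5.20 × 9.910 × 16.8 / 0.94 = 921.0 mg

921 mg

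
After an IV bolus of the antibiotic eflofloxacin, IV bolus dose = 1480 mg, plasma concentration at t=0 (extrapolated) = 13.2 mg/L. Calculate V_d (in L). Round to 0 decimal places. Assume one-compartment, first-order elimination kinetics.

112 L

Vd = Dose / C₀ = 1480 / 13.2 = 112.1 L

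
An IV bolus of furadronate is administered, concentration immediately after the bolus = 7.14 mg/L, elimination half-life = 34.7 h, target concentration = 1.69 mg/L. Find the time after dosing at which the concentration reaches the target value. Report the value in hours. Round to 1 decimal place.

72.1 h

k = ln2 / t½ = 0.693147 / 34.7 = 0.01998 h⁻¹
t = ln(C₀ / C) / k = ln(7.140 / 1.69) / 0.01998
  = ln(4.225) / 0.01998 = 1.441 / 0.01998 = 72.12 h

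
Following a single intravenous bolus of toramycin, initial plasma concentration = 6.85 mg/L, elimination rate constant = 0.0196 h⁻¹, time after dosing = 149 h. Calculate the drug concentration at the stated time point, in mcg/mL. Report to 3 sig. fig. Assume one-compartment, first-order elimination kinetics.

C = C₀ · e^(−k·t) = 6.850 × e^(−0.01960 × 149)
  = 6.850 × 0.05391 = 0.3693 mg/L
(0.3693 mg/L = 0.3693 mcg/mL)

0.369 mcg/mL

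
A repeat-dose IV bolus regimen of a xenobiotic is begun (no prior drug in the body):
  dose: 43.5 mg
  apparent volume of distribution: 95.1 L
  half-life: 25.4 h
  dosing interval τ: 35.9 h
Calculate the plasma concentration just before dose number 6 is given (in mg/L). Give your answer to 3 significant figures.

C₀ per dose = Dose / Vd = 43.5 / 95.1 = 0.4574 mg/L
k = ln2 / t½ = 0.693147 / 25.4 = 0.02729 h⁻¹
Fraction remaining after one interval: r = e^(−kτ) = e^(−0.02729 × 35.9) = 0.3754
Before dose 6, 5 doses have been given (aged 1τ, 2τ, 3τ, 4τ, 5τ).
C_trough = C₀ × (r + r² + … + r^5) = C₀ × r(1−r^5)/(1−r)
        = 0.4574 × 0.3754 × (1 − 0.007455) / (1 − 0.3754) = 0.2729 mg/L

0.273 mg/L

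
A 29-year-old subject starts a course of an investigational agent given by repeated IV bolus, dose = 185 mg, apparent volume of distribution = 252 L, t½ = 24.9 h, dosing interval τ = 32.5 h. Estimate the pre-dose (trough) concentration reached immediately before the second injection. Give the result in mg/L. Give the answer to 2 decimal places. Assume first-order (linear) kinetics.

0.30 mg/L

C₀ per dose = Dose / Vd = 185 / 252 = 0.7341 mg/L
k = ln2 / t½ = 0.693147 / 24.9 = 0.02784 h⁻¹
Fraction remaining after one interval: r = e^(−kτ) = e^(−0.02784 × 32.5) = 0.4046
Before dose 2, 1 dose has been given (aged 1τ).
C_trough = C₀ × r = 0.7341 × 0.4046 = 0.2970 mg/L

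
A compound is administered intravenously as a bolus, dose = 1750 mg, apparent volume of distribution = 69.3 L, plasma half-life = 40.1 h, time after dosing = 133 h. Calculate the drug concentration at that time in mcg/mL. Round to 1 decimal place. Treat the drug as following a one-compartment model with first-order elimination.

C₀ = Dose / Vd = 1750 / 69.3 = 25.25 mg/L
k = ln2 / t½ = 0.693147 / 40.1 = 0.01729 h⁻¹
C = C₀ · e^(−k·t) = 25.25 × e^(−0.01729 × 133)
  = 25.25 × 0.1003 = 2.533 mg/L
(2.533 mg/L = 2.533 mcg/mL)

2.5 mcg/mL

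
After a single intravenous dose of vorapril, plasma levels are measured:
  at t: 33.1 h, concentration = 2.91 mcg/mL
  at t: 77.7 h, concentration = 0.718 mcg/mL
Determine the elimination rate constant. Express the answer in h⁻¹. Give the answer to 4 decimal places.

k = ln(C₁/C₂) / (t₂ − t₁) = ln(2.91/0.718) / (77.7 − 33.1)
  = 1.399 / 44.60 = 0.03137 h⁻¹

0.0314 h⁻¹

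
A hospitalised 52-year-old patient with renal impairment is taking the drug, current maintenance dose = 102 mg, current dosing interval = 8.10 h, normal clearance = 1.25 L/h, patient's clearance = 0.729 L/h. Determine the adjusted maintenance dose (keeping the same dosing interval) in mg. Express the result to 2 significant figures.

59 mg

To keep the same average steady-state level, dosing rate must scale with clearance.
CL ratio = 0.729 / 1.25 = 0.5832
New dose (same interval) = 102 × 0.5832 = 59.49 mg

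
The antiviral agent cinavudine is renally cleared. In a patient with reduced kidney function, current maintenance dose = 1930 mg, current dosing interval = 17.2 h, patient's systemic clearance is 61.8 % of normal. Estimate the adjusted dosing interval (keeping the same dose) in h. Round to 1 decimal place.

To keep the same average steady-state level, dosing rate must scale with clearance.
CL ratio = 61.8 / 100 = 0.6180
New interval (same dose) = 17.2 / 0.6180 = 27.83 h

27.8 h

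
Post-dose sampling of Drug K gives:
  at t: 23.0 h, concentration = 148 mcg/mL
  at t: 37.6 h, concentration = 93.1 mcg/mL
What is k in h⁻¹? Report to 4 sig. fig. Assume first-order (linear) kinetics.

k = ln(C₁/C₂) / (t₂ − t₁) = ln(148/93.1) / (37.6 − 23.0)
  = 0.4635 / 14.60 = 0.03175 h⁻¹

0.03175 h⁻¹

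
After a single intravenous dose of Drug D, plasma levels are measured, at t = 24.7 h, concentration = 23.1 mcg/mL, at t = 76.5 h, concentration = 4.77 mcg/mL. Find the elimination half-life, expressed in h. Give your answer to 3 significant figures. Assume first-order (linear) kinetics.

22.8 h

k = ln(C₁/C₂) / (t₂ − t₁) = ln(23.1/4.77) / (76.5 − 24.7)
  = 1.577 / 51.80 = 0.03044 h⁻¹
t½ = ln2 / k = 0.693147 / 0.03044 = 22.77 h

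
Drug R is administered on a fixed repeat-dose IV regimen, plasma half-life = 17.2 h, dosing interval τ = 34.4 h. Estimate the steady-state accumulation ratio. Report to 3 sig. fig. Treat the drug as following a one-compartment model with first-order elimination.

1.33

k = ln2 / t½ = 0.693147 / 17.2 = 0.04030 h⁻¹
e^(−kτ) = e^(−0.04030 × 34.4) = 0.2500
Accumulation ratio R = 1 / (1 − e^(−kτ)) = 1 / (1 − 0.2500) = 1.333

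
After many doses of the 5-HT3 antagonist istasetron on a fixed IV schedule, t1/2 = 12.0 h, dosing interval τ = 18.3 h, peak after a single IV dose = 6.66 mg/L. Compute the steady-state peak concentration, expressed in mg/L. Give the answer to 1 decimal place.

k = ln2 / t½ = 0.693147 / 12.0 = 0.05776 h⁻¹
e^(−kτ) = e^(−0.05776 × 18.3) = 0.3475
Accumulation ratio R = 1 / (1 − e^(−kτ)) = 1 / (1 − 0.3475) = 1.533
Steady-state peak = C₀ × R = 6.66 × 1.533 = 10.21 mg/L

10.2 mg/L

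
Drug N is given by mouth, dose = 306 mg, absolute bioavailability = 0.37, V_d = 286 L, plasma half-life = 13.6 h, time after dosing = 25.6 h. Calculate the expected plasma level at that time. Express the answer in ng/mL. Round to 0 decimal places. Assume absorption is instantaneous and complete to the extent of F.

Amount reaching circulation = F × Dose = 0.37 × 306.0 = 113.2 mg
C₀ = F·Dose / Vd = 113.2 / 286 = 0.3958 mg/L
k = ln2 / t½ = 0.693147 / 13.6 = 0.05097 h⁻¹
C = C₀ · e^(−k·t) = 0.3958 × e^(−0.05097 × 25.6)
  = 0.3958 × 0.2712 = 0.1073 mg/L
Convert: 0.1073 mg/L × 1000 = 107.3 ng/mL

107 ng/mL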